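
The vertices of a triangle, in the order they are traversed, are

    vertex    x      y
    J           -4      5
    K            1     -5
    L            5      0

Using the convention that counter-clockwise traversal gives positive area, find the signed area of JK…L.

32.5

Apply the surveyor's formula: 2A = Σ (x_i·y_{i+1} − x_{i+1}·y_i), indices taken mod 3.
J→K: (-4)(-5) − (1)(5) = 15
K→L: (1)(0) − (5)(-5) = 25
L→J: (5)(5) − (-4)(0) = 25
Σ = 65
Signed area = Σ/2 = 32.5 (positive ⇒ counter-clockwise traversal).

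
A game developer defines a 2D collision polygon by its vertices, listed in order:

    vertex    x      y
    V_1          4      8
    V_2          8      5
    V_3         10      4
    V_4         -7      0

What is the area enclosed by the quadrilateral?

45

V_1→V_2: (4)(5) − (8)(8) = -44
V_2→V_3: (8)(4) − (10)(5) = -18
V_3→V_4: (10)(0) − (-7)(4) = 28
V_4→V_1: (-7)(8) − (4)(0) = -56
Σ = -90
Area = |Σ|/2 = 45.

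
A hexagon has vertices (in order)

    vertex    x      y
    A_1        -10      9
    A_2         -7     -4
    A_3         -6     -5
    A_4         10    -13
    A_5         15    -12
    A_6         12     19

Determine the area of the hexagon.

Apply the surveyor's formula: 2A = Σ (x_i·y_{i+1} − x_{i+1}·y_i), indices taken mod 6.
Σ = (103) + (11) + (128) + (75) + (429) + (298) = 1044
Area = |Σ|/2 = 522.

522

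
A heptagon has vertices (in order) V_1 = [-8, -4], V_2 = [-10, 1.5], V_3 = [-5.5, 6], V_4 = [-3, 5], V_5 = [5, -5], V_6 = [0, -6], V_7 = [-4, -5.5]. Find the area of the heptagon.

Apply the surveyor's formula: 2A = Σ (x_i·y_{i+1} − x_{i+1}·y_i), indices taken mod 7.
V_1→V_2: (-8)(1.5) − (-10)(-4) = -52
V_2→V_3: (-10)(6) − (-5.5)(1.5) = -51.75
V_3→V_4: (-5.5)(5) − (-3)(6) = -9.5
V_4→V_5: (-3)(-5) − (5)(5) = -10
V_5→V_6: (5)(-6) − (0)(-5) = -30
V_6→V_7: (0)(-5.5) − (-4)(-6) = -24
V_7→V_1: (-4)(-4) − (-8)(-5.5) = -28
Σ = -205.25
Area = |Σ|/2 = 102.625.

102.625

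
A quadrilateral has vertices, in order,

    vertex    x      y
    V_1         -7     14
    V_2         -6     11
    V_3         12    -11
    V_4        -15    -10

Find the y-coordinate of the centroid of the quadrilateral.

Apply the surveyor's formula. First the cross-terms c_i = x_i·y_{i+1} − x_{i+1}·y_i:
  7, -66, -285, -280  ⇒  2A = -624, A = -312.
Then Σ (y_i + y_{i+1})·c_i = 5040, so ȳ = 5040 / (6·(-312)) = -35/13.

-35/13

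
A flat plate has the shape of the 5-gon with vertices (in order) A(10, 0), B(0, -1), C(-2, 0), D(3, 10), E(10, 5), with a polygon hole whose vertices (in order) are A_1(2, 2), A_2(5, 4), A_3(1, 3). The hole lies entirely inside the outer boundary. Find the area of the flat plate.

Outer boundary:
A→B: (10)(-1) − (0)(0) = -10
B→C: (0)(0) − (-2)(-1) = -2
C→D: (-2)(10) − (3)(0) = -20
D→E: (3)(5) − (10)(10) = -85
E→A: (10)(0) − (10)(5) = -50
Σ = -167
Area = |Σ|/2 = 83.5.
Hole:
Σ = (-2) + (11) + (-4) = 5
Area = |Σ|/2 = 2.5.
Net area = 83.5 − 2.5 = 81.

81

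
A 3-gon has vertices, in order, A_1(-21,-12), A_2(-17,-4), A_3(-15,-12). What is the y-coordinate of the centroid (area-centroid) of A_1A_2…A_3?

-28/3

Apply the shoelace (surveyor's) formula. First the cross-terms c_i = x_i·y_{i+1} − x_{i+1}·y_i:
  -120, 144, -72  ⇒  2A = -48, A = -24.
Then Σ (y_i + y_{i+1})·c_i = 1344, so ȳ = 1344 / (6·(-24)) = -28/3.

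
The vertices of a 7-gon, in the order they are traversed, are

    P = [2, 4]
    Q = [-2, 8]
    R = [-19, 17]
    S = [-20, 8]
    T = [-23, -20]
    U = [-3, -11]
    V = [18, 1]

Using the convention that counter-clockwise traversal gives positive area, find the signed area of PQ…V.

Σ = (24) + (118) + (188) + (584) + (193) + (195) + (70) = 1372
Signed area = Σ/2 = 686 (positive ⇒ counter-clockwise traversal).

686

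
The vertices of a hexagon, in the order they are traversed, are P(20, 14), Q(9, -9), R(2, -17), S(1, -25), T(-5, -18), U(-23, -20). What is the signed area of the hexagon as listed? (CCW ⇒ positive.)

-426.5

Apply Gauss's area formula: 2A = Σ (x_i·y_{i+1} − x_{i+1}·y_i), indices taken mod 6.
Cross-terms: -306, -135, -33, -143, -314, 78  ⇒  Σ = -853
Signed area = Σ/2 = -426.5 (negative ⇒ clockwise traversal).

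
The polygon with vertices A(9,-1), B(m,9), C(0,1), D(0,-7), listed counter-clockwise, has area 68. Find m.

Write out the shoelace sum; only the two edges meeting at B involve m:
2·Area = [(9·9 − m·(-1)) + (m·1 − 0·9)] + 63
       = 2·m + 144 = 136
⇒ m = -4.

-4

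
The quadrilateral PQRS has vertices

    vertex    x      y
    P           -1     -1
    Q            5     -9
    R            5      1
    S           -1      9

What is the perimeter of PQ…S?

|PQ| = √((6)² + (-8)²) = √100 = 10
|QR| = √((0)² + (10)²) = √100 = 10
|RS| = √((-6)² + (8)²) = √100 = 10
|SP| = √((0)² + (-10)²) = √100 = 10
Perimeter = 10 + 10 + 10 + 10 = 40.

40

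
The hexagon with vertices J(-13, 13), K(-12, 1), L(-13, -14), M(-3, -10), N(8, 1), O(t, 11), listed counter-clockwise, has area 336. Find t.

-4

Write out the shoelace sum; only the two edges meeting at O involve t:
2·Area = [(8·11 − t·1) + (t·13 − (-13)·11)] + 489
       = 12·t + 720 = 672
⇒ t = -4.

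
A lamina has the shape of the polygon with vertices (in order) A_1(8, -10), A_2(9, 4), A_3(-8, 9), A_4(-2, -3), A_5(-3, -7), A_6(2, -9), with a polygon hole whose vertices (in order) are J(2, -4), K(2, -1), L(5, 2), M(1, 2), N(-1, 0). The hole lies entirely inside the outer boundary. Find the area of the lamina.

173

Outer boundary:
Apply the surveyor's formula: 2A = Σ (x_i·y_{i+1} − x_{i+1}·y_i), indices taken mod 6.
Σ = (122) + (113) + (42) + (5) + (41) + (52) = 375
Area = |Σ|/2 = 187.5.
Hole:
Apply the surveyor's formula: 2A = Σ (x_i·y_{i+1} − x_{i+1}·y_i), indices taken mod 5.
Cross-terms: 6, 9, 8, 2, 4  ⇒  Σ = 29
Area = |Σ|/2 = 14.5.
Net area = 187.5 − 14.5 = 173.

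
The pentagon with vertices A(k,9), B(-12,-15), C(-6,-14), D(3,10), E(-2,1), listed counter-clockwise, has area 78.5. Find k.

The doubled signed area Σ (x_i y_{i+1} − x_{i+1} y_i) is linear in k.
With k=0 it equals 173; the coefficient of k is -16 (from the two edges through A).
So -16·k + 173 = 2·78.5 = 157 ⇒ k = 1.

1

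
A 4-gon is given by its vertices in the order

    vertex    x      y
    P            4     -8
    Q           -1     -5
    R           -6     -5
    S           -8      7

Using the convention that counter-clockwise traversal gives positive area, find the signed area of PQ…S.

-49.5

Apply the shoelace (surveyor's) formula: 2A = Σ (x_i·y_{i+1} − x_{i+1}·y_i), indices taken mod 4.
Σ = (-28) + (-25) + (-82) + (36) = -99
Signed area = Σ/2 = -49.5 (negative ⇒ clockwise traversal).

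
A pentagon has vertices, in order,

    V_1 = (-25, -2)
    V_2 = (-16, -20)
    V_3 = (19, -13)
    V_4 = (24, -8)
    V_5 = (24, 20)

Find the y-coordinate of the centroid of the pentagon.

Apply the surveyor's formula. First the cross-terms c_i = x_i·y_{i+1} − x_{i+1}·y_i:
  468, 588, 160, 672, 452  ⇒  2A = 2340, A = 1170.
Then Σ (y_i + y_{i+1})·c_i = -16860, so ȳ = -16860 / (6·1170) = -281/117.

-281/117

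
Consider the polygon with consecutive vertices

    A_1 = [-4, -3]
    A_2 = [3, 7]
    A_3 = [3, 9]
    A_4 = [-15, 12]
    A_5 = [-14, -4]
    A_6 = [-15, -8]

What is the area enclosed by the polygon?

225.5

Apply the surveyor's formula: 2A = Σ (x_i·y_{i+1} − x_{i+1}·y_i), indices taken mod 6.
A_1→A_2: (-4)(7) − (3)(-3) = -19
A_2→A_3: (3)(9) − (3)(7) = 6
A_3→A_4: (3)(12) − (-15)(9) = 171
A_4→A_5: (-15)(-4) − (-14)(12) = 228
A_5→A_6: (-14)(-8) − (-15)(-4) = 52
A_6→A_1: (-15)(-3) − (-4)(-8) = 13
Σ = 451
Area = |Σ|/2 = 225.5.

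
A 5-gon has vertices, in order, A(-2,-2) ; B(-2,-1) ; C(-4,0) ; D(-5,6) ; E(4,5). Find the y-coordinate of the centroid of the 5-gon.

667/231

Apply the surveyor's formula. First the cross-terms c_i = x_i·y_{i+1} − x_{i+1}·y_i:
  -2, -4, -24, -49, 2  ⇒  2A = -77, A = -38.5.
Then Σ (y_i + y_{i+1})·c_i = -667, so ȳ = -667 / (6·(-38.5)) = 667/231.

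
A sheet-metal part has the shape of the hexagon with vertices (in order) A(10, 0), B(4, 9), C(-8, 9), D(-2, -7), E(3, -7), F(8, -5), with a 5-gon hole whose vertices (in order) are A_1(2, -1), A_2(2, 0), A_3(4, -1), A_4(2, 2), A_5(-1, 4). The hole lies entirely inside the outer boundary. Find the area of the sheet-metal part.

Outer boundary:
Apply Gauss's area formula: 2A = Σ (x_i·y_{i+1} − x_{i+1}·y_i), indices taken mod 6.
Σ = (90) + (108) + (74) + (35) + (41) + (50) = 398
Area = |Σ|/2 = 199.
Hole:
Apply the shoelace (surveyor's) formula: 2A = Σ (x_i·y_{i+1} − x_{i+1}·y_i), indices taken mod 5.
A_1→A_2: (2)(0) − (2)(-1) = 2
A_2→A_3: (2)(-1) − (4)(0) = -2
A_3→A_4: (4)(2) − (2)(-1) = 10
A_4→A_5: (2)(4) − (-1)(2) = 10
A_5→A_1: (-1)(-1) − (2)(4) = -7
Σ = 13
Area = |Σ|/2 = 6.5.
Net area = 199 − 6.5 = 192.5.

192.5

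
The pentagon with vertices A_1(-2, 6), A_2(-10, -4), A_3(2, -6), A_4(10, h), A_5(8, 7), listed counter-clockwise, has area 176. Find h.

Write out the shoelace sum; only the two edges meeting at A_4 involve h:
2·Area = [(2·h − 10·(-6)) + (10·7 − 8·h)] + 198
       = -6·h + 328 = 352
⇒ h = -4.

-4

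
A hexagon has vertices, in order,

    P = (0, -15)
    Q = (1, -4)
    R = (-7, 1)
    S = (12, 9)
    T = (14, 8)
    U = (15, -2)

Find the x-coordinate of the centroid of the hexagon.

247/42

Apply the shoelace (surveyor's) formula. First the cross-terms c_i = x_i·y_{i+1} − x_{i+1}·y_i:
  15, -27, -75, -30, -148, -225  ⇒  2A = -490, A = -245.
Then Σ (x_i + x_{i+1})·c_i = -8645, so x̄ = -8645 / (6·(-245)) = 247/42.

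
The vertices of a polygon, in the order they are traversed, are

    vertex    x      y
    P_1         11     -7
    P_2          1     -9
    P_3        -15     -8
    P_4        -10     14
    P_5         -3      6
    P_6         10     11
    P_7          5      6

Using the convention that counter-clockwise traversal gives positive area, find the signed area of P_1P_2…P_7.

-366

Cross-terms: -92, -143, -290, -18, -93, 5, -101  ⇒  Σ = -732
Signed area = Σ/2 = -366 (negative ⇒ clockwise traversal).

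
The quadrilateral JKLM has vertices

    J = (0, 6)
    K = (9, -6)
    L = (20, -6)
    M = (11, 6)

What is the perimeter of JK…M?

|JK| = √((9)² + (-12)²) = √225 = 15
|KL| = √((11)² + (0)²) = √121 = 11
|LM| = √((-9)² + (12)²) = √225 = 15
|MJ| = √((-11)² + (0)²) = √121 = 11
Perimeter = 15 + 11 + 15 + 11 = 52.

52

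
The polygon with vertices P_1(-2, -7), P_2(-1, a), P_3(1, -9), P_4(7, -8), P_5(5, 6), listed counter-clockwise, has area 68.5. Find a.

Write out the shoelace sum; only the two edges meeting at P_2 involve a:
2·Area = [((-2)·a − (-1)·(-7)) + ((-1)·(-9) − 1·a)] + 114
       = -3·a + 116 = 137
⇒ a = -7.

-7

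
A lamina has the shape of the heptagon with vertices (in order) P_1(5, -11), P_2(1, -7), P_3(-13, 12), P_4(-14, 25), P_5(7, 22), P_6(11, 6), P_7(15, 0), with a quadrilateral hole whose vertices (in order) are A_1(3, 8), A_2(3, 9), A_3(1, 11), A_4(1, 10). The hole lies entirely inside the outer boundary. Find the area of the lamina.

597

Outer boundary:
Σ = (-24) + (-79) + (-157) + (-483) + (-200) + (-90) + (-165) = -1198
Area = |Σ|/2 = 599.
Hole:
Apply the surveyor's formula: 2A = Σ (x_i·y_{i+1} − x_{i+1}·y_i), indices taken mod 4.
A_1→A_2: (3)(9) − (3)(8) = 3
A_2→A_3: (3)(11) − (1)(9) = 24
A_3→A_4: (1)(10) − (1)(11) = -1
A_4→A_1: (1)(8) − (3)(10) = -22
Σ = 4
Area = |Σ|/2 = 2.
Net area = 599 − 2 = 597.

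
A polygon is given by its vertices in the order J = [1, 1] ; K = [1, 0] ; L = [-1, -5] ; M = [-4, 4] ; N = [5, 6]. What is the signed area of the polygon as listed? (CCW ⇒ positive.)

-37.5

Apply the shoelace (surveyor's) formula: 2A = Σ (x_i·y_{i+1} − x_{i+1}·y_i), indices taken mod 5.
Cross-terms: -1, -5, -24, -44, -1  ⇒  Σ = -75
Signed area = Σ/2 = -37.5 (negative ⇒ clockwise traversal).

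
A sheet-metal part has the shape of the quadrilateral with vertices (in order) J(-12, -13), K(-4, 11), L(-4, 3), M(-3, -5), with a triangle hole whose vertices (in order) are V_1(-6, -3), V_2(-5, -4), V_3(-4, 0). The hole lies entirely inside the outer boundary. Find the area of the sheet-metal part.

Outer boundary:
J→K: (-12)(11) − (-4)(-13) = -184
K→L: (-4)(3) − (-4)(11) = 32
L→M: (-4)(-5) − (-3)(3) = 29
M→J: (-3)(-13) − (-12)(-5) = -21
Σ = -144
Area = |Σ|/2 = 72.
Hole:
Apply the surveyor's formula: 2A = Σ (x_i·y_{i+1} − x_{i+1}·y_i), indices taken mod 3.
Σ = (9) + (-16) + (12) = 5
Area = |Σ|/2 = 2.5.
Net area = 72 − 2.5 = 69.5.

69.5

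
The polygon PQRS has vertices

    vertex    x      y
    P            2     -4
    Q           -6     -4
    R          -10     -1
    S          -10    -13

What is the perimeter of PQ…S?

40

|PQ| = √((-8)² + (0)²) = √64 = 8
|QR| = √((-4)² + (3)²) = √25 = 5
|RS| = √((0)² + (-12)²) = √144 = 12
|SP| = √((12)² + (9)²) = √225 = 15
Perimeter = 8 + 5 + 12 + 15 = 40.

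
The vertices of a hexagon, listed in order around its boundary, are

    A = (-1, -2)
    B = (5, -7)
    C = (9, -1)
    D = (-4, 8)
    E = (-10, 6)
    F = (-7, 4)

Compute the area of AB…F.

Apply Gauss's area formula: 2A = Σ (x_i·y_{i+1} − x_{i+1}·y_i), indices taken mod 6.
Σ = (17) + (58) + (68) + (56) + (2) + (18) = 219
Area = |Σ|/2 = 109.5.

109.5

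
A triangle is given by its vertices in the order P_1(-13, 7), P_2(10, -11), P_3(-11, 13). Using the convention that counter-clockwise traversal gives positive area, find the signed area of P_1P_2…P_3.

Σ = (73) + (9) + (92) = 174
Signed area = Σ/2 = 87 (positive ⇒ counter-clockwise traversal).

87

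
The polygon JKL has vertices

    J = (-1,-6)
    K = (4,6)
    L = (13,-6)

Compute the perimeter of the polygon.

|JK| = √((5)² + (12)²) = √169 = 13
|KL| = √((9)² + (-12)²) = √225 = 15
|LJ| = √((-14)² + (0)²) = √196 = 14
Perimeter = 13 + 15 + 14 = 42.

42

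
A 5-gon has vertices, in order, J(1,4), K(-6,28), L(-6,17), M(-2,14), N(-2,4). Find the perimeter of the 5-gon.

|JK| = √((-7)² + (24)²) = √625 = 25
|KL| = √((0)² + (-11)²) = √121 = 11
|LM| = √((4)² + (-3)²) = √25 = 5
|MN| = √((0)² + (-10)²) = √100 = 10
|NJ| = √((3)² + (0)²) = √9 = 3
Perimeter = 25 + 11 + 5 + 10 + 3 = 54.

54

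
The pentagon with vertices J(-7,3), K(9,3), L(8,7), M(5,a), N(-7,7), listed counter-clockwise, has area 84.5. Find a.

10

The doubled signed area Σ (x_i y_{i+1} − x_{i+1} y_i) is linear in a.
With a=0 it equals 19; the coefficient of a is 15 (from the two edges through M).
So 15·a + 19 = 2·84.5 = 169 ⇒ a = 10.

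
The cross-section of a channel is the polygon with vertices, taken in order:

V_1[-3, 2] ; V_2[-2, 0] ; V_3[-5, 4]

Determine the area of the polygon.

Apply the shoelace formula: 2A = Σ (x_i·y_{i+1} − x_{i+1}·y_i), indices taken mod 3.
Cross-terms: 4, -8, 2  ⇒  Σ = -2
Area = |Σ|/2 = 1.

1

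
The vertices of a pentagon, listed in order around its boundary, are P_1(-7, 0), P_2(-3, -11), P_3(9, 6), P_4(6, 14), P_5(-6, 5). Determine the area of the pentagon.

198.5

Σ = (77) + (81) + (90) + (114) + (35) = 397
Area = |Σ|/2 = 198.5.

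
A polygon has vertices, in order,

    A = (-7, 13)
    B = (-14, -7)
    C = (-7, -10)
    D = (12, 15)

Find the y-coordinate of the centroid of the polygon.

157/39

Apply the surveyor's formula. First the cross-terms c_i = x_i·y_{i+1} − x_{i+1}·y_i:
  231, 91, 15, 261  ⇒  2A = 598, A = 299.
Then Σ (y_i + y_{i+1})·c_i = 7222, so ȳ = 7222 / (6·299) = 157/39.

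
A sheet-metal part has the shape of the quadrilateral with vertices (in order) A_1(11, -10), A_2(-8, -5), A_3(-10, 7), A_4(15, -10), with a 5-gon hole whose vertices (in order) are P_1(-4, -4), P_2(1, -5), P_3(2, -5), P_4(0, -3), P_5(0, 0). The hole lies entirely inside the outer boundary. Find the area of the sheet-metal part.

Outer boundary:
A_1→A_2: (11)(-5) − (-8)(-10) = -135
A_2→A_3: (-8)(7) − (-10)(-5) = -106
A_3→A_4: (-10)(-10) − (15)(7) = -5
A_4→A_1: (15)(-10) − (11)(-10) = -40
Σ = -286
Area = |Σ|/2 = 143.
Hole:
P_1→P_2: (-4)(-5) − (1)(-4) = 24
P_2→P_3: (1)(-5) − (2)(-5) = 5
P_3→P_4: (2)(-3) − (0)(-5) = -6
P_4→P_5: (0)(0) − (0)(-3) = 0
P_5→P_1: (0)(-4) − (-4)(0) = 0
Σ = 23
Area = |Σ|/2 = 11.5.
Net area = 143 − 11.5 = 131.5.

131.5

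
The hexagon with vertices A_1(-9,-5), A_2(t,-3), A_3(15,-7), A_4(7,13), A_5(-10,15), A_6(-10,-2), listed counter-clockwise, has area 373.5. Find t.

The doubled signed area Σ (x_i y_{i+1} − x_{i+1} y_i) is linear in t.
With t=0 it equals 753; the coefficient of t is -2 (from the two edges through A_2).
So -2·t + 753 = 2·373.5 = 747 ⇒ t = 3.

3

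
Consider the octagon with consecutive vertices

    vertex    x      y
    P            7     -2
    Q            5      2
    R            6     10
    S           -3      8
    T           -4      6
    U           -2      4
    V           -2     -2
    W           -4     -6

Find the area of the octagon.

P→Q: (7)(2) − (5)(-2) = 24
Q→R: (5)(10) − (6)(2) = 38
R→S: (6)(8) − (-3)(10) = 78
S→T: (-3)(6) − (-4)(8) = 14
T→U: (-4)(4) − (-2)(6) = -4
U→V: (-2)(-2) − (-2)(4) = 12
V→W: (-2)(-6) − (-4)(-2) = 4
W→P: (-4)(-2) − (7)(-6) = 50
Σ = 216
Area = |Σ|/2 = 108.

108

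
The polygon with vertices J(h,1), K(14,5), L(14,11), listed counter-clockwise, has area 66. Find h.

-8

Write out the shoelace sum; only the two edges meeting at J involve h:
2·Area = [(14·1 − h·11) + (h·5 − 14·1)] + 84
       = -6·h + 84 = 132
⇒ h = -8.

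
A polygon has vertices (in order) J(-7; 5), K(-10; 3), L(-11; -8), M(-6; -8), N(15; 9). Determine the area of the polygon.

J→K: (-7)(3) − (-10)(5) = 29
K→L: (-10)(-8) − (-11)(3) = 113
L→M: (-11)(-8) − (-6)(-8) = 40
M→N: (-6)(9) − (15)(-8) = 66
N→J: (15)(5) − (-7)(9) = 138
Σ = 386
Area = |Σ|/2 = 193.

193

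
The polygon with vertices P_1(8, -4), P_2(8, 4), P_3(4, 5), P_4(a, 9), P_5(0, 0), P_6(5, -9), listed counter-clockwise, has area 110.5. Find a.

The doubled signed area Σ (x_i y_{i+1} − x_{i+1} y_i) is linear in a.
With a=0 it equals 176; the coefficient of a is -5 (from the two edges through P_4).
So -5·a + 176 = 2·110.5 = 221 ⇒ a = -9.

-9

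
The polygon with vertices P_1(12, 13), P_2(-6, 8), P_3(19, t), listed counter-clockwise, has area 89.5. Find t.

The doubled signed area Σ (x_i y_{i+1} − x_{i+1} y_i) is linear in t.
With t=0 it equals 269; the coefficient of t is -18 (from the two edges through P_3).
So -18·t + 269 = 2·89.5 = 179 ⇒ t = 5.

5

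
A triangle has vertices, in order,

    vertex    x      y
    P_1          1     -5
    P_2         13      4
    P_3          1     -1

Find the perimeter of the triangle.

|P_1P_2| = √((12)² + (9)²) = √225 = 15
|P_2P_3| = √((-12)² + (-5)²) = √169 = 13
|P_3P_1| = √((0)² + (-4)²) = √16 = 4
Perimeter = 15 + 13 + 4 = 32.

32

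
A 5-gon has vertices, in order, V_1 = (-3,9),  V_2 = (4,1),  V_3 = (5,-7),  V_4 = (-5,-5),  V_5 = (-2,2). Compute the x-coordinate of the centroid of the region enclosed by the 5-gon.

34/123

Apply Gauss's area formula. First the cross-terms c_i = x_i·y_{i+1} − x_{i+1}·y_i:
  -39, -33, -60, -20, -12  ⇒  2A = -164, A = -82.
Then Σ (x_i + x_{i+1})·c_i = -136, so x̄ = -136 / (6·(-82)) = 34/123.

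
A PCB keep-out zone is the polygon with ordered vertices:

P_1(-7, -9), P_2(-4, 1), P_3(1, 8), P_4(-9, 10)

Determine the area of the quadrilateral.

Apply the shoelace formula: 2A = Σ (x_i·y_{i+1} − x_{i+1}·y_i), indices taken mod 4.
Σ = (-43) + (-33) + (82) + (151) = 157
Area = |Σ|/2 = 78.5.

78.5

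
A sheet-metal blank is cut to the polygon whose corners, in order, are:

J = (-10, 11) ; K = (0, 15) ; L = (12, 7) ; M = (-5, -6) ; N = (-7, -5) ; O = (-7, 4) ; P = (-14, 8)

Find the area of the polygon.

260.5

Apply the shoelace formula: 2A = Σ (x_i·y_{i+1} − x_{i+1}·y_i), indices taken mod 7.
Σ = (-150) + (-180) + (-37) + (-17) + (-63) + (0) + (-74) = -521
Area = |Σ|/2 = 260.5.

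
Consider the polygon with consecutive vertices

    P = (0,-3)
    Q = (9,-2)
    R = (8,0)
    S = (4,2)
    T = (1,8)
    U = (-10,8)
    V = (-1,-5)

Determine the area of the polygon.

Apply the shoelace formula: 2A = Σ (x_i·y_{i+1} − x_{i+1}·y_i), indices taken mod 7.
Σ = (27) + (16) + (16) + (30) + (88) + (58) + (3) = 238
Area = |Σ|/2 = 119.

119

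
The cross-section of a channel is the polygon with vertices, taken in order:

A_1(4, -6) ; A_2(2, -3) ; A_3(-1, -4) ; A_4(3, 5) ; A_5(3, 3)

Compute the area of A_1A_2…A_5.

20

A_1→A_2: (4)(-3) − (2)(-6) = 0
A_2→A_3: (2)(-4) − (-1)(-3) = -11
A_3→A_4: (-1)(5) − (3)(-4) = 7
A_4→A_5: (3)(3) − (3)(5) = -6
A_5→A_1: (3)(-6) − (4)(3) = -30
Σ = -40
Area = |Σ|/2 = 20.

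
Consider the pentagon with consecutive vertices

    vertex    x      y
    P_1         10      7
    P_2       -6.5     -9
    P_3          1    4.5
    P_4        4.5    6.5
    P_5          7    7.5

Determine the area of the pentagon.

Apply the shoelace formula: 2A = Σ (x_i·y_{i+1} − x_{i+1}·y_i), indices taken mod 5.
Cross-terms: -44.5, -20.25, -13.75, -11.75, -26  ⇒  Σ = -116.25
Area = |Σ|/2 = 58.125.

58.125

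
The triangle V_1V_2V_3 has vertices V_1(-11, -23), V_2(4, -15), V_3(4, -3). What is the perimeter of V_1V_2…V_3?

|V_1V_2| = √((15)² + (8)²) = √289 = 17
|V_2V_3| = √((0)² + (12)²) = √144 = 12
|V_3V_1| = √((-15)² + (-20)²) = √625 = 25
Perimeter = 17 + 12 + 25 = 54.

54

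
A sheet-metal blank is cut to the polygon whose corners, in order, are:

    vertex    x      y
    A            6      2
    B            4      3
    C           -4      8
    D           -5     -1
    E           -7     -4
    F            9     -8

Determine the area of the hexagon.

134.5

A→B: (6)(3) − (4)(2) = 10
B→C: (4)(8) − (-4)(3) = 44
C→D: (-4)(-1) − (-5)(8) = 44
D→E: (-5)(-4) − (-7)(-1) = 13
E→F: (-7)(-8) − (9)(-4) = 92
F→A: (9)(2) − (6)(-8) = 66
Σ = 269
Area = |Σ|/2 = 134.5.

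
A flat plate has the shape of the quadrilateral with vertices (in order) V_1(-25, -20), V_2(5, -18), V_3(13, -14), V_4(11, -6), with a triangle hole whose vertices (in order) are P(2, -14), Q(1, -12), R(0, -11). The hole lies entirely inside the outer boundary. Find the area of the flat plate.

Outer boundary:
Apply the shoelace formula: 2A = Σ (x_i·y_{i+1} − x_{i+1}·y_i), indices taken mod 4.
V_1→V_2: (-25)(-18) − (5)(-20) = 550
V_2→V_3: (5)(-14) − (13)(-18) = 164
V_3→V_4: (13)(-6) − (11)(-14) = 76
V_4→V_1: (11)(-20) − (-25)(-6) = -370
Σ = 420
Area = |Σ|/2 = 210.
Hole:
Apply the surveyor's formula: 2A = Σ (x_i·y_{i+1} − x_{i+1}·y_i), indices taken mod 3.
Σ = (-10) + (-11) + (22) = 1
Area = |Σ|/2 = 0.5.
Net area = 210 − 0.5 = 209.5.

209.5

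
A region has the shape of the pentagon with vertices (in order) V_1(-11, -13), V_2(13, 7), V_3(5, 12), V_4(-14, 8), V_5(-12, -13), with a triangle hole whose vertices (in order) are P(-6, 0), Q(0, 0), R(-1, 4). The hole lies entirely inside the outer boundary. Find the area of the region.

344

Outer boundary:
Apply Gauss's area formula: 2A = Σ (x_i·y_{i+1} − x_{i+1}·y_i), indices taken mod 5.
Cross-terms: 92, 121, 208, 278, 13  ⇒  Σ = 712
Area = |Σ|/2 = 356.
Hole:
Apply Gauss's area formula: 2A = Σ (x_i·y_{i+1} − x_{i+1}·y_i), indices taken mod 3.
Σ = (0) + (0) + (24) = 24
Area = |Σ|/2 = 12.
Net area = 356 − 12 = 344.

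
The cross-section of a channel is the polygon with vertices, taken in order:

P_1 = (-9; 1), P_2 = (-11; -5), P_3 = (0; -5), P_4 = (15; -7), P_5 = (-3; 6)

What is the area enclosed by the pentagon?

153

Apply the shoelace formula: 2A = Σ (x_i·y_{i+1} − x_{i+1}·y_i), indices taken mod 5.
Σ = (56) + (55) + (75) + (69) + (51) = 306
Area = |Σ|/2 = 153.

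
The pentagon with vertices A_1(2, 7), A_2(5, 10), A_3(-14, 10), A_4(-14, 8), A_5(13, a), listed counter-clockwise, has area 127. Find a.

-4

Write out the shoelace sum; only the two edges meeting at A_5 involve a:
2·Area = [((-14)·a − 13·8) + (13·7 − 2·a)] + 203
       = -16·a + 190 = 254
⇒ a = -4.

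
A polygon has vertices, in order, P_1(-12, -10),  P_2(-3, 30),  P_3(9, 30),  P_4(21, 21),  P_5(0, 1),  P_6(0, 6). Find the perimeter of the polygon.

|P_1P_2| = √((9)² + (40)²) = √1681 = 41
|P_2P_3| = √((12)² + (0)²) = √144 = 12
|P_3P_4| = √((12)² + (-9)²) = √225 = 15
|P_4P_5| = √((-21)² + (-20)²) = √841 = 29
|P_5P_6| = √((0)² + (5)²) = √25 = 5
|P_6P_1| = √((-12)² + (-16)²) = √400 = 20
Perimeter = 41 + 12 + 15 + 29 + 5 + 20 = 122.

122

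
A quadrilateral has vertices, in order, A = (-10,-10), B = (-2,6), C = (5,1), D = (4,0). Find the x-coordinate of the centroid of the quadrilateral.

-89/39

Apply the shoelace (surveyor's) formula. First the cross-terms c_i = x_i·y_{i+1} − x_{i+1}·y_i:
  -80, -32, -4, -40  ⇒  2A = -156, A = -78.
Then Σ (x_i + x_{i+1})·c_i = 1068, so x̄ = 1068 / (6·(-78)) = -89/39.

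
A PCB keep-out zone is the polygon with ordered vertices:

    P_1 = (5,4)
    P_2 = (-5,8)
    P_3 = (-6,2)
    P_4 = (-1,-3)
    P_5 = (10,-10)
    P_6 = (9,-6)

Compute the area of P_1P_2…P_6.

127

Apply the shoelace (surveyor's) formula: 2A = Σ (x_i·y_{i+1} − x_{i+1}·y_i), indices taken mod 6.
Cross-terms: 60, 38, 20, 40, 30, 66  ⇒  Σ = 254
Area = |Σ|/2 = 127.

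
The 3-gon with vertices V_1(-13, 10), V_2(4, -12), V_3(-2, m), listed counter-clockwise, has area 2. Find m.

-4

Write out the shoelace sum; only the two edges meeting at V_3 involve m:
2·Area = [(4·m − (-2)·(-12)) + ((-2)·10 − (-13)·m)] + 116
       = 17·m + 72 = 4
⇒ m = -4.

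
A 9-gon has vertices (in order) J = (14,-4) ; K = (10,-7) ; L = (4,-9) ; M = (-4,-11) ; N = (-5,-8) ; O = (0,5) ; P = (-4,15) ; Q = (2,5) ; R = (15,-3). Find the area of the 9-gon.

Apply Gauss's area formula: 2A = Σ (x_i·y_{i+1} − x_{i+1}·y_i), indices taken mod 9.
Σ = (-58) + (-62) + (-80) + (-23) + (-25) + (20) + (-50) + (-81) + (-18) = -377
Area = |Σ|/2 = 188.5.

188.5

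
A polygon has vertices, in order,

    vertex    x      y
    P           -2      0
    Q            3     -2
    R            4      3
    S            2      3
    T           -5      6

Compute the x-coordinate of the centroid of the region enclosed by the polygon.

-1/33

Apply the shoelace formula. First the cross-terms c_i = x_i·y_{i+1} − x_{i+1}·y_i:
  4, 17, 6, 27, 12  ⇒  2A = 66, A = 33.
Then Σ (x_i + x_{i+1})·c_i = -6, so x̄ = -6 / (6·33) = -1/33.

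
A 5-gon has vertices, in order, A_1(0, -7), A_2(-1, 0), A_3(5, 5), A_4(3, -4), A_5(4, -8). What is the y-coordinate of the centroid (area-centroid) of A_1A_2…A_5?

Apply Gauss's area formula. First the cross-terms c_i = x_i·y_{i+1} − x_{i+1}·y_i:
  -7, -5, -35, -8, -28  ⇒  2A = -83, A = -41.5.
Then Σ (y_i + y_{i+1})·c_i = 505, so ȳ = 505 / (6·(-41.5)) = -505/249.

-505/249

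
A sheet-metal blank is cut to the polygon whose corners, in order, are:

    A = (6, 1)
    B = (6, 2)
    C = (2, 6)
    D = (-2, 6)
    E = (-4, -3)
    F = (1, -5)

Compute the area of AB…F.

Σ = (6) + (32) + (24) + (30) + (23) + (31) = 146
Area = |Σ|/2 = 73.

73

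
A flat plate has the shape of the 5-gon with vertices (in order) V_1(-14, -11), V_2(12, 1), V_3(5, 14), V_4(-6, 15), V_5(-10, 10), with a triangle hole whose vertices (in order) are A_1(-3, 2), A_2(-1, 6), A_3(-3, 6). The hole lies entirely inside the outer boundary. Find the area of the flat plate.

Outer boundary:
Σ = (118) + (163) + (159) + (90) + (250) = 780
Area = |Σ|/2 = 390.
Hole:
Σ = (-16) + (12) + (12) = 8
Area = |Σ|/2 = 4.
Net area = 390 − 4 = 386.

386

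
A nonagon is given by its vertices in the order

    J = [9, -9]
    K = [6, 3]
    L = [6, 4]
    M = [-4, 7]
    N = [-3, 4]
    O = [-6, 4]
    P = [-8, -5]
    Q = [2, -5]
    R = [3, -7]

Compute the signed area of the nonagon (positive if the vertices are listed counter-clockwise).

155.5

Cross-terms: 81, 6, 58, 5, 12, 62, 50, 1, 36  ⇒  Σ = 311
Signed area = Σ/2 = 155.5 (positive ⇒ counter-clockwise traversal).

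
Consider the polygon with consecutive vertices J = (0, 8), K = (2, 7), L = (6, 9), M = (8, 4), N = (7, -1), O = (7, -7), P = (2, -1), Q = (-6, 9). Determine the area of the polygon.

97.5

Σ = (-16) + (-24) + (-48) + (-36) + (-42) + (7) + (12) + (-48) = -195
Area = |Σ|/2 = 97.5.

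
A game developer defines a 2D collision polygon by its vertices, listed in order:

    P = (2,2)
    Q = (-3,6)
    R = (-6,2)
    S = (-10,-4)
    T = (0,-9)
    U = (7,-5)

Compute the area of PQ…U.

134.5

Σ = (18) + (30) + (44) + (90) + (63) + (24) = 269
Area = |Σ|/2 = 134.5.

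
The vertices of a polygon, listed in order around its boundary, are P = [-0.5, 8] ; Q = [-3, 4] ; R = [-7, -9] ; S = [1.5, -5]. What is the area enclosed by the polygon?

67.5

Apply Gauss's area formula: 2A = Σ (x_i·y_{i+1} − x_{i+1}·y_i), indices taken mod 4.
Σ = (22) + (55) + (48.5) + (9.5) = 135
Area = |Σ|/2 = 67.5.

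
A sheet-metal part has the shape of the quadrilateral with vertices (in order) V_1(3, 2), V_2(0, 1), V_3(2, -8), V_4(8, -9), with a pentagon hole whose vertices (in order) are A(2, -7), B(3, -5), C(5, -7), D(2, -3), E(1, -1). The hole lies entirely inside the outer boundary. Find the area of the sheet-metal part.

40

Outer boundary:
Apply the shoelace formula: 2A = Σ (x_i·y_{i+1} − x_{i+1}·y_i), indices taken mod 4.
Σ = (3) + (-2) + (46) + (43) = 90
Area = |Σ|/2 = 45.
Hole:
Apply Gauss's area formula: 2A = Σ (x_i·y_{i+1} − x_{i+1}·y_i), indices taken mod 5.
Cross-terms: 11, 4, -1, 1, -5  ⇒  Σ = 10
Area = |Σ|/2 = 5.
Net area = 45 − 5 = 40.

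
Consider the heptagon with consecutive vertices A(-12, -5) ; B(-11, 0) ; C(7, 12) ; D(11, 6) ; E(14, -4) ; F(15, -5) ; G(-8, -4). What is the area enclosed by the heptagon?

261.5

A→B: (-12)(0) − (-11)(-5) = -55
B→C: (-11)(12) − (7)(0) = -132
C→D: (7)(6) − (11)(12) = -90
D→E: (11)(-4) − (14)(6) = -128
E→F: (14)(-5) − (15)(-4) = -10
F→G: (15)(-4) − (-8)(-5) = -100
G→A: (-8)(-5) − (-12)(-4) = -8
Σ = -523
Area = |Σ|/2 = 261.5.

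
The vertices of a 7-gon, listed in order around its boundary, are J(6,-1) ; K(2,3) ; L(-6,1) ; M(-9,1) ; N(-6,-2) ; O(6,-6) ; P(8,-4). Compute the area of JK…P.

Apply the surveyor's formula: 2A = Σ (x_i·y_{i+1} − x_{i+1}·y_i), indices taken mod 7.
Cross-terms: 20, 20, 3, 24, 48, 24, 16  ⇒  Σ = 155
Area = |Σ|/2 = 77.5.

77.5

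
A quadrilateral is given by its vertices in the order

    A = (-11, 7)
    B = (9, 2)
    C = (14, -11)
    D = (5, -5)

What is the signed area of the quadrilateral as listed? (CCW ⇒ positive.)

-123.5

Apply the shoelace (surveyor's) formula: 2A = Σ (x_i·y_{i+1} − x_{i+1}·y_i), indices taken mod 4.
Cross-terms: -85, -127, -15, -20  ⇒  Σ = -247
Signed area = Σ/2 = -123.5 (negative ⇒ clockwise traversal).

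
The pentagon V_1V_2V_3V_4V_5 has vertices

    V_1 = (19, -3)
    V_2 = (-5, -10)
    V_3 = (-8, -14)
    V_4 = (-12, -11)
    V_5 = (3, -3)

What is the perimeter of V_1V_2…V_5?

|V_1V_2| = √((-24)² + (-7)²) = √625 = 25
|V_2V_3| = √((-3)² + (-4)²) = √25 = 5
|V_3V_4| = √((-4)² + (3)²) = √25 = 5
|V_4V_5| = √((15)² + (8)²) = √289 = 17
|V_5V_1| = √((16)² + (0)²) = √256 = 16
Perimeter = 25 + 5 + 5 + 17 + 16 = 68.

68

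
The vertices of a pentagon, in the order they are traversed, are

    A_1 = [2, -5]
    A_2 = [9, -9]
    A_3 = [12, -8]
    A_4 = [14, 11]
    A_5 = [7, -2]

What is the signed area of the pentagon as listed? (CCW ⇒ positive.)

Apply the surveyor's formula: 2A = Σ (x_i·y_{i+1} − x_{i+1}·y_i), indices taken mod 5.
Σ = (27) + (36) + (244) + (-105) + (-31) = 171
Signed area = Σ/2 = 85.5 (positive ⇒ counter-clockwise traversal).

85.5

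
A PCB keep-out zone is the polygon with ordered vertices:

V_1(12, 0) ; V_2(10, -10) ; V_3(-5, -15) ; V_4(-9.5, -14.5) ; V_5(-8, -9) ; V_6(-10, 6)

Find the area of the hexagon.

Σ = (-120) + (-200) + (-70) + (-30.5) + (-138) + (-72) = -630.5
Area = |Σ|/2 = 315.25.

315.25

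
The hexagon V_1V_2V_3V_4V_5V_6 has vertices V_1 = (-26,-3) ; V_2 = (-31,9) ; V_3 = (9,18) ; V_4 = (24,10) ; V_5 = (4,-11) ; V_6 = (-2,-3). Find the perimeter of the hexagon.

|V_1V_2| = √((-5)² + (12)²) = √169 = 13
|V_2V_3| = √((40)² + (9)²) = √1681 = 41
|V_3V_4| = √((15)² + (-8)²) = √289 = 17
|V_4V_5| = √((-20)² + (-21)²) = √841 = 29
|V_5V_6| = √((-6)² + (8)²) = √100 = 10
|V_6V_1| = √((-24)² + (0)²) = √576 = 24
Perimeter = 13 + 41 + 17 + 29 + 10 + 24 = 134.

134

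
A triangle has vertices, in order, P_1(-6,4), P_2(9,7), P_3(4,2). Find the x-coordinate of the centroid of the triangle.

7/3

Apply the shoelace (surveyor's) formula. First the cross-terms c_i = x_i·y_{i+1} − x_{i+1}·y_i:
  -78, -10, 28  ⇒  2A = -60, A = -30.
Then Σ (x_i + x_{i+1})·c_i = -420, so x̄ = -420 / (6·(-30)) = 7/3.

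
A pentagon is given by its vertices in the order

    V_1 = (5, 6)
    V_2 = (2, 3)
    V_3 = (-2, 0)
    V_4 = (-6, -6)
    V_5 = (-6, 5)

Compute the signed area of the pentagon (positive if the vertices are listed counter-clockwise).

-53

Apply the surveyor's formula: 2A = Σ (x_i·y_{i+1} − x_{i+1}·y_i), indices taken mod 5.
Σ = (3) + (6) + (12) + (-66) + (-61) = -106
Signed area = Σ/2 = -53 (negative ⇒ clockwise traversal).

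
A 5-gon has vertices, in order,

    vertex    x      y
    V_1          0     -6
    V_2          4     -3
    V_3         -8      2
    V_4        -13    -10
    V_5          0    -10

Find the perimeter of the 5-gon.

|V_1V_2| = √((4)² + (3)²) = √25 = 5
|V_2V_3| = √((-12)² + (5)²) = √169 = 13
|V_3V_4| = √((-5)² + (-12)²) = √169 = 13
|V_4V_5| = √((13)² + (0)²) = √169 = 13
|V_5V_1| = √((0)² + (4)²) = √16 = 4
Perimeter = 5 + 13 + 13 + 13 + 4 = 48.

48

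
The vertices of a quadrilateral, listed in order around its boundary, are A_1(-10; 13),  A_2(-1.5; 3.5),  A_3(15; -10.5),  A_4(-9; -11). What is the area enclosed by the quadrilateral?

269.375

Apply the shoelace formula: 2A = Σ (x_i·y_{i+1} − x_{i+1}·y_i), indices taken mod 4.
Σ = (-15.5) + (-36.75) + (-259.5) + (-227) = -538.75
Area = |Σ|/2 = 269.375.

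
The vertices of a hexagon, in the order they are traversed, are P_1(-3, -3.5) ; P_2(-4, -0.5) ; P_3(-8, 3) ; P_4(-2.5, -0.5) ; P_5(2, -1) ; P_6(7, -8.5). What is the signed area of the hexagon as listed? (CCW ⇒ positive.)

Σ = (-12.5) + (-16) + (11.5) + (3.5) + (-10) + (-50) = -73.5
Signed area = Σ/2 = -36.75 (negative ⇒ clockwise traversal).

-36.75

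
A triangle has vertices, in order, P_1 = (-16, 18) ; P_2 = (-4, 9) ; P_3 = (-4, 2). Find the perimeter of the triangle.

|P_1P_2| = √((12)² + (-9)²) = √225 = 15
|P_2P_3| = √((0)² + (-7)²) = √49 = 7
|P_3P_1| = √((-12)² + (16)²) = √400 = 20
Perimeter = 15 + 7 + 20 = 42.

42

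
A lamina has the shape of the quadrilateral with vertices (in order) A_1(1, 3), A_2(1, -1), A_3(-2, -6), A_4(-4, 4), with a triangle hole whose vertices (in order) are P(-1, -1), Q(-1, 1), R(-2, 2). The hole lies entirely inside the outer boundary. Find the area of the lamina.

Outer boundary:
Σ = (-4) + (-8) + (-32) + (-16) = -60
Area = |Σ|/2 = 30.
Hole:
Apply the shoelace formula: 2A = Σ (x_i·y_{i+1} − x_{i+1}·y_i), indices taken mod 3.
Σ = (-2) + (0) + (4) = 2
Area = |Σ|/2 = 1.
Net area = 30 − 1 = 29.

29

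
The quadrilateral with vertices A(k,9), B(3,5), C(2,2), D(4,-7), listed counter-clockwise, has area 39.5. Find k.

The doubled signed area Σ (x_i y_{i+1} − x_{i+1} y_i) is linear in k.
With k=0 it equals -17; the coefficient of k is 12 (from the two edges through A).
So 12·k + -17 = 2·39.5 = 79 ⇒ k = 8.

8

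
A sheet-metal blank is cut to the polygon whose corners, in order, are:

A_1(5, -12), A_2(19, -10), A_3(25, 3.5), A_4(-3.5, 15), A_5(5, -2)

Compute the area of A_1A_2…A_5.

381.875

Apply the shoelace formula: 2A = Σ (x_i·y_{i+1} − x_{i+1}·y_i), indices taken mod 5.
Σ = (178) + (316.5) + (387.25) + (-68) + (-50) = 763.75
Area = |Σ|/2 = 381.875.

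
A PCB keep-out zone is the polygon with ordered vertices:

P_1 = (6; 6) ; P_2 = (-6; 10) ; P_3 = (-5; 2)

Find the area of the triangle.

46

Σ = (96) + (38) + (-42) = 92
Area = |Σ|/2 = 46.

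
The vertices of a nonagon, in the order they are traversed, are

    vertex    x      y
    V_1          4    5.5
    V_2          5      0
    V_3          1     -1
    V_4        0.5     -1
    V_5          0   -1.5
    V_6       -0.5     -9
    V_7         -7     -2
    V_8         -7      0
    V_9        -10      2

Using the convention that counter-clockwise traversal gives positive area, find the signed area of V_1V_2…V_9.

-93.75

Σ = (-27.5) + (-5) + (-0.5) + (-0.75) + (-0.75) + (-62) + (-14) + (-14) + (-63) = -187.5
Signed area = Σ/2 = -93.75 (negative ⇒ clockwise traversal).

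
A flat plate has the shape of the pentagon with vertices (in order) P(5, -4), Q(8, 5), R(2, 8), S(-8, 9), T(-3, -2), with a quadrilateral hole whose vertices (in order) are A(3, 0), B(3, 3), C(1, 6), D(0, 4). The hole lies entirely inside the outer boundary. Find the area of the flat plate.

121

Outer boundary:
Apply the surveyor's formula: 2A = Σ (x_i·y_{i+1} − x_{i+1}·y_i), indices taken mod 5.
Σ = (57) + (54) + (82) + (43) + (22) = 258
Area = |Σ|/2 = 129.
Hole:
Apply Gauss's area formula: 2A = Σ (x_i·y_{i+1} − x_{i+1}·y_i), indices taken mod 4.
A→B: (3)(3) − (3)(0) = 9
B→C: (3)(6) − (1)(3) = 15
C→D: (1)(4) − (0)(6) = 4
D→A: (0)(0) − (3)(4) = -12
Σ = 16
Area = |Σ|/2 = 8.
Net area = 129 − 8 = 121.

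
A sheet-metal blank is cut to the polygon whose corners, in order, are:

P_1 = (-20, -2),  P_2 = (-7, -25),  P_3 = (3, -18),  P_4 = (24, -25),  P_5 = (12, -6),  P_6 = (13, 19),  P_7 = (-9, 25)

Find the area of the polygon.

1260

Σ = (486) + (201) + (357) + (156) + (306) + (496) + (518) = 2520
Area = |Σ|/2 = 1260.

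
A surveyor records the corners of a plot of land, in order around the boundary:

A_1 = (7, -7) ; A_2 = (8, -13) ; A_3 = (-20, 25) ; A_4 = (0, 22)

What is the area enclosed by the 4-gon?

344.5

Apply the shoelace (surveyor's) formula: 2A = Σ (x_i·y_{i+1} − x_{i+1}·y_i), indices taken mod 4.
A_1→A_2: (7)(-13) − (8)(-7) = -35
A_2→A_3: (8)(25) − (-20)(-13) = -60
A_3→A_4: (-20)(22) − (0)(25) = -440
A_4→A_1: (0)(-7) − (7)(22) = -154
Σ = -689
Area = |Σ|/2 = 344.5.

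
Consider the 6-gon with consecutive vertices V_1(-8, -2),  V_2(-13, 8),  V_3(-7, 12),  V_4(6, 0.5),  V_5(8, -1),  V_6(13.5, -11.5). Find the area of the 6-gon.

236.5

Apply the surveyor's formula: 2A = Σ (x_i·y_{i+1} − x_{i+1}·y_i), indices taken mod 6.
V_1→V_2: (-8)(8) − (-13)(-2) = -90
V_2→V_3: (-13)(12) − (-7)(8) = -100
V_3→V_4: (-7)(0.5) − (6)(12) = -75.5
V_4→V_5: (6)(-1) − (8)(0.5) = -10
V_5→V_6: (8)(-11.5) − (13.5)(-1) = -78.5
V_6→V_1: (13.5)(-2) − (-8)(-11.5) = -119
Σ = -473
Area = |Σ|/2 = 236.5.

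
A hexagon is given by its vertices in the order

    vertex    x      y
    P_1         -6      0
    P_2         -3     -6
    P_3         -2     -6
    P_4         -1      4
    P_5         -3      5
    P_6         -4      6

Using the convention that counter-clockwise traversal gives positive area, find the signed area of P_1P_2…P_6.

Apply the shoelace formula: 2A = Σ (x_i·y_{i+1} − x_{i+1}·y_i), indices taken mod 6.
P_1→P_2: (-6)(-6) − (-3)(0) = 36
P_2→P_3: (-3)(-6) − (-2)(-6) = 6
P_3→P_4: (-2)(4) − (-1)(-6) = -14
P_4→P_5: (-1)(5) − (-3)(4) = 7
P_5→P_6: (-3)(6) − (-4)(5) = 2
P_6→P_1: (-4)(0) − (-6)(6) = 36
Σ = 73
Signed area = Σ/2 = 36.5 (positive ⇒ counter-clockwise traversal).

36.5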